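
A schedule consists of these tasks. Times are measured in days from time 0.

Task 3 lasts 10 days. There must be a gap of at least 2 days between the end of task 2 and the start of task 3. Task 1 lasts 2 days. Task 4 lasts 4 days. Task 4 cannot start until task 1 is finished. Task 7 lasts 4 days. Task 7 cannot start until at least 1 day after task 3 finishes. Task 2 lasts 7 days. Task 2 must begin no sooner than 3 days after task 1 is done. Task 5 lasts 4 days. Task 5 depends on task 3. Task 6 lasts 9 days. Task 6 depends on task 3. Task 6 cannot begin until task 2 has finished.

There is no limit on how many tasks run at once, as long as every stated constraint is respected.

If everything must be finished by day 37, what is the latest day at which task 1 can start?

4

To finish by day 37, task 5 (duration 4) must start no later than day 33.
To finish by day 37, task 6 (duration 9) must start no later than day 28.
To finish by day 37, task 7 (duration 4) must start no later than day 33.
For task 3: task 5 (must start by day 33); task 6 (must start by day 28); task 7 (must start by day 33, minus 1-day gap → day 32). The most restrictive is day 28; with a 10-day duration, task 3 must start by day 18.
Task 2 feeds task 3 (must start by day 18, minus 2-day gap → day 16); task 6 (must start by day 28). Taking the minimum, task 2 must finish by day 16 and start by 16 − 7 = day 9.
Task 4 must finish by day 37; it takes 4 days, so it must start by 37 − 4 = day 33.
Task 1 has several dependents: task 2 (must start by day 9, minus 3-day gap → day 6); task 4 (must start by day 33). The earliest of those limits is day 6, so task 1 must start by 6 − 2 = day 4.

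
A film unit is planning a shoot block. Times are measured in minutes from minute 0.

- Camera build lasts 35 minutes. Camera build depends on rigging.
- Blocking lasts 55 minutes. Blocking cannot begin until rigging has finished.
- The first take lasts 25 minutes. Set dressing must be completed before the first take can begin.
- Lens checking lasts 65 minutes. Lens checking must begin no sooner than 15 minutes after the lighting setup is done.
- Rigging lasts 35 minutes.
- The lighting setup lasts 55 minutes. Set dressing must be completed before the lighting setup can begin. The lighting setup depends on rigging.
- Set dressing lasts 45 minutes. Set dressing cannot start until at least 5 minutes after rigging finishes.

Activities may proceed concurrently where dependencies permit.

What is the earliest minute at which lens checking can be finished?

220

Rigging can start immediately at minute 0; it finishes at minute 35.
After rigging (finishes minute 35, plus 5-minute gap → minute 40), set dressing can start at minute 40 and finishes at minute 85.
For the lighting setup: set dressing (finishes minute 85); rigging (finishes minute 35). Taking the maximum gives a start of minute 85, and it finishes at 85 + 55 = minute 140.
Lens checking waits on the lighting setup (finishes minute 140, plus 15-minute gap → minute 155), so it starts at minute 155 and finishes at 155 + 65 = minute 220.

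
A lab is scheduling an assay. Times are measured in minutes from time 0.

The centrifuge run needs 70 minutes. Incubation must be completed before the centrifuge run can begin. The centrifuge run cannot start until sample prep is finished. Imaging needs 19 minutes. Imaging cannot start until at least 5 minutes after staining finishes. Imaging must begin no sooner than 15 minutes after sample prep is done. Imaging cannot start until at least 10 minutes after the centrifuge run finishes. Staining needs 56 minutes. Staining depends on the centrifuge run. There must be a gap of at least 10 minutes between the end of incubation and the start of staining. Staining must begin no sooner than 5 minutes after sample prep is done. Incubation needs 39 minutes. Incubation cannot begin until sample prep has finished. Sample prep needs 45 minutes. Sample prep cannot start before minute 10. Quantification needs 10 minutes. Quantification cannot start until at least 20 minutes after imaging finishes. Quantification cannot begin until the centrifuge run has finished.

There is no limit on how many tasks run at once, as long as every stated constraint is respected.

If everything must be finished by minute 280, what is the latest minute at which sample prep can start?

16

Quantification has no dependents, so it just needs to finish by minute 280. Starting by 280 − 10 = minute 270 achieves that.
Imaging must finish before quantification (must start by minute 270, minus 20-minute gap → minute 250). With a 19-minute duration, imaging must start by 250 − 19 = minute 231.
Since imaging (must start by minute 231, minus 5-minute gap → minute 226) depends on it, staining must finish by minute 226. Backing off its 56-minute duration gives a latest start of minute 170.
The centrifuge run must finish in time for staining (must start by minute 170); imaging (must start by minute 231, minus 10-minute gap → minute 221); quantification (must start by minute 270). The tightest is minute 170, so the centrifuge run must start by 170 − 70 = minute 100.
Incubation must finish in time for the centrifuge run (must start by minute 100); staining (must start by minute 170, minus 10-minute gap → minute 160). The tightest is minute 100, so incubation must start by 100 − 39 = minute 61.
Sample prep feeds incubation (must start by minute 61); the centrifuge run (must start by minute 100); staining (must start by minute 170, minus 5-minute gap → minute 165); imaging (must start by minute 231, minus 15-minute gap → minute 216). Taking the minimum, sample prep must finish by minute 61 and start by 61 − 45 = minute 16.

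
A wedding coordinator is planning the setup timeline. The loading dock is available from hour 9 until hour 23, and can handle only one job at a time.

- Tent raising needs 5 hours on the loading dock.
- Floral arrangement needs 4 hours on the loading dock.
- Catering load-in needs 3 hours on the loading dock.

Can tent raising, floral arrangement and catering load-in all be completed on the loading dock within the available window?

The loading dock window is 23 − 9 = 14 hours.
Running back to back, the jobs need 5 + 4 + 3 = 12 hours on the loading dock.
Since 12 ≤ 14, they fit within the window.

Yes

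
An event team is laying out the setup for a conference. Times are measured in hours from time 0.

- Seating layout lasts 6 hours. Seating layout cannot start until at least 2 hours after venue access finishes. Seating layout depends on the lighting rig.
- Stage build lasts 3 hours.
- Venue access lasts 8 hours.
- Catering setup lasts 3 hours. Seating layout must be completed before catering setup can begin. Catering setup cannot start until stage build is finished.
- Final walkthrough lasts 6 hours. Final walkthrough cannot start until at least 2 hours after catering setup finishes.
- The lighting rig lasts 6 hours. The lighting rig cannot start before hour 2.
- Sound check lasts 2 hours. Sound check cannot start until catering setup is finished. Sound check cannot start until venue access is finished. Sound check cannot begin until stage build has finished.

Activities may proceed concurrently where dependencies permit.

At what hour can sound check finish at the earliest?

The lighting rig waits on its own release at hour 2, so it starts at hour 2 and finishes at 2 + 6 = hour 8.
Stage build has no prerequisites, so it starts at hour 0 and finishes at hour 3.
Nothing blocks venue access, so it runs from hour 0 to hour 8.
Seating layout has to wait for venue access (finishes hour 8, plus 2-hour gap → hour 10); the lighting rig (finishes hour 8). The latest of these is hour 10, so seating layout runs hour 10 to 10 + 6 = hour 16.
Catering setup has to wait for seating layout (finishes hour 16); stage build (finishes hour 3). The latest of these is hour 16, so catering setup runs hour 16 to 16 + 3 = hour 19.
Sound check needs all of catering setup (finishes hour 19); venue access (finishes hour 8); stage build (finishes hour 3). That puts its earliest start at hour 19; it finishes at 19 + 2 = hour 21.

21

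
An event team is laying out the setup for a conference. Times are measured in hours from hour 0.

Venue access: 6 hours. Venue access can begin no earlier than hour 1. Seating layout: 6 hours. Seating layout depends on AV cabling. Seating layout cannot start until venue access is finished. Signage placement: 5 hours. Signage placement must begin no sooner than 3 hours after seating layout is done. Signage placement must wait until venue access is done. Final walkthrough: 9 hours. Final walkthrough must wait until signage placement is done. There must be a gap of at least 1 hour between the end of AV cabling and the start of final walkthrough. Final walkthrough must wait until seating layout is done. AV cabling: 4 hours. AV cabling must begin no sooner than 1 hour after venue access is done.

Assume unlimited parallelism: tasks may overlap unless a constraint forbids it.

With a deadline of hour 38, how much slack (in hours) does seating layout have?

After its own release at hour 1, venue access can start at hour 1 and finishes at hour 7.
After venue access (finishes hour 7, plus 1-hour gap → hour 8), AV cabling can start at hour 8 and finishes at hour 12.
Seating layout needs all of AV cabling (finishes hour 12); venue access (finishes hour 7). That puts its earliest start at hour 12; it finishes at 12 + 6 = hour 18.

Working backward from the deadline:
To finish by hour 38, final walkthrough (duration 9) must start no later than hour 29.
Signage placement feeds into final walkthrough (must start by hour 29); so signage placement must finish by hour 29 and therefore start by hour 24.
Seating layout feeds signage placement (must start by hour 24, minus 3-hour gap → hour 21); final walkthrough (must start by hour 29). Taking the minimum, seating layout must finish by hour 21 and start by 21 − 6 = hour 15.
So seating layout can start as early as hour 12 and as late as hour 15, giving 15 − 12 = 3 hours of slack.

3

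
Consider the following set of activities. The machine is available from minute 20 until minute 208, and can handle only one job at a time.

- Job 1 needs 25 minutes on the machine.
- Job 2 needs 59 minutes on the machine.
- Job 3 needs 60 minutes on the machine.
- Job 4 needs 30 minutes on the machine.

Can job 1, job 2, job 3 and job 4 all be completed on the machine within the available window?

The machine window is 208 − 20 = 188 minutes.
Running back to back, the jobs need 25 + 59 + 60 + 30 = 174 minutes on the machine.
Since 174 ≤ 188, they fit within the window.

Yes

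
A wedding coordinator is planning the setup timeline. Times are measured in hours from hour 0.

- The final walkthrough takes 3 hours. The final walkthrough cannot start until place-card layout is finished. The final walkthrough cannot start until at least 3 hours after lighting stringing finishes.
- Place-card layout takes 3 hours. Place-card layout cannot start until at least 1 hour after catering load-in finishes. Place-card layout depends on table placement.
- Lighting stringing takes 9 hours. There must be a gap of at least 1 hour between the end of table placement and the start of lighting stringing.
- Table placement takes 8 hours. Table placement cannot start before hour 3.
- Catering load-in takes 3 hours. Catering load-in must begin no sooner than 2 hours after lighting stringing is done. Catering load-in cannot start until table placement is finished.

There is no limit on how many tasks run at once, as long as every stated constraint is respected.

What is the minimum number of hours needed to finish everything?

33

Table placement waits on its own release at hour 3, so it starts at hour 3 and finishes at 3 + 8 = hour 11.
Lighting stringing waits on table placement (finishes hour 11, plus 1-hour gap → hour 12), so it starts at hour 12 and finishes at 12 + 9 = hour 21.
Catering load-in cannot start until lighting stringing (finishes hour 21, plus 2-hour gap → hour 23); table placement (finishes hour 11). The controlling bound is hour 23, so catering load-in finishes at 23 + 3 = hour 26.
Place-card layout has to wait for catering load-in (finishes hour 26, plus 1-hour gap → hour 27); table placement (finishes hour 11). The latest of these is hour 27, so place-card layout runs hour 27 to 27 + 3 = hour 30.
The final walkthrough needs all of place-card layout (finishes hour 30); lighting stringing (finishes hour 21, plus 3-hour gap → hour 24). That puts its earliest start at hour 30; it finishes at 30 + 3 = hour 33.
All tasks are finished once the last one completes. Finish times: Table placement at 11, Lighting stringing at 21, Catering load-in at 26, Place-card layout at 30, The final walkthrough at 33. The latest is hour 33.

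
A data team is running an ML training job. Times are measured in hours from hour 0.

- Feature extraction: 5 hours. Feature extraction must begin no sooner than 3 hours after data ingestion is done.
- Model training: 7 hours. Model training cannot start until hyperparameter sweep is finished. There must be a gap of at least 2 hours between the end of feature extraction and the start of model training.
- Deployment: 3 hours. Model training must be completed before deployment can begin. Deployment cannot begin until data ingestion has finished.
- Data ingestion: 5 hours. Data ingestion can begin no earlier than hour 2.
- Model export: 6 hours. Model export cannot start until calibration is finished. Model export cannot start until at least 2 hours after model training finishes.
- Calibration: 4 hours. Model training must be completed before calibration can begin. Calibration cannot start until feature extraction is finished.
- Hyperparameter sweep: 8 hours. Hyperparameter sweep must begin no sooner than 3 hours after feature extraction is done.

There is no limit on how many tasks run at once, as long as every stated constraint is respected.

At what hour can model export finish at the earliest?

43

After its own release at hour 2, data ingestion can start at hour 2 and finishes at hour 7.
After data ingestion (finishes hour 7, plus 3-hour gap → hour 10), feature extraction can start at hour 10 and finishes at hour 15.
Hyperparameter sweep cannot begin until feature extraction (finishes hour 15, plus 3-hour gap → hour 18). It runs from hour 18 to 18 + 8 = hour 26.
Model training has to wait for hyperparameter sweep (finishes hour 26); feature extraction (finishes hour 15, plus 2-hour gap → hour 17). The latest of these is hour 26, so model training runs hour 26 to 26 + 7 = hour 33.
Calibration has to wait for model training (finishes hour 33); feature extraction (finishes hour 15). The latest of these is hour 33, so calibration runs hour 33 to 33 + 4 = hour 37.
Model export needs all of calibration (finishes hour 37); model training (finishes hour 33, plus 2-hour gap → hour 35). That puts its earliest start at hour 37; it finishes at 37 + 6 = hour 43.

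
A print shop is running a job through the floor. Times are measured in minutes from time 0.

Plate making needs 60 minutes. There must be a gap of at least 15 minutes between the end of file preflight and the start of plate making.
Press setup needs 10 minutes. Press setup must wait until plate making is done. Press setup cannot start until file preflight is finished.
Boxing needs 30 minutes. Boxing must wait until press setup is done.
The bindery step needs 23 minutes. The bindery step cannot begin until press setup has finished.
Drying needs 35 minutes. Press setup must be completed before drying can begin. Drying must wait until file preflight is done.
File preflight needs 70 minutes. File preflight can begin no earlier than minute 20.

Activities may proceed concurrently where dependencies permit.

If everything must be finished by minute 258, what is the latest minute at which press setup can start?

213

Nothing follows drying; the deadline of minute 258 is its only limit. It must start by 258 − 35 = minute 223.
The bindery step must finish by minute 258; it takes 23 minutes, so it must start by 258 − 23 = minute 235.
Boxing must finish by minute 258; it takes 30 minutes, so it must start by 258 − 30 = minute 228.
Press setup has several dependents: drying (must start by minute 223); the bindery step (must start by minute 235); boxing (must start by minute 228). The earliest of those limits is minute 223, so press setup must start by 223 − 10 = minute 213.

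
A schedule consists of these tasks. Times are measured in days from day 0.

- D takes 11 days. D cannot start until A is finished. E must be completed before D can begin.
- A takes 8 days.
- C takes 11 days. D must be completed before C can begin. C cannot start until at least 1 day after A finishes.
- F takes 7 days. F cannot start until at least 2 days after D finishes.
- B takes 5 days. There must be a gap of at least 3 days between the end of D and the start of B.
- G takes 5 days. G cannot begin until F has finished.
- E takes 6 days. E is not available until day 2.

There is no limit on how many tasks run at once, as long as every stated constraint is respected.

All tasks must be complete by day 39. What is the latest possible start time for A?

Nothing follows B; the deadline of day 39 is its only limit. It must start by 39 − 5 = day 34.
C has no dependents, so it just needs to finish by day 39. Starting by 39 − 11 = day 28 achieves that.
G has no dependents, so it just needs to finish by day 39. Starting by 39 − 5 = day 34 achieves that.
Since G (must start by day 34) depends on it, F must finish by day 34. Backing off its 7-day duration gives a latest start of day 27.
For D: B (must start by day 34, minus 3-day gap → day 31); C (must start by day 28); F (must start by day 27, minus 2-day gap → day 25). The most restrictive is day 25; with an 11-day duration, D must start by day 14.
A has several dependents: C (must start by day 28, minus 1-day gap → day 27); D (must start by day 14). The earliest of those limits is day 14, so A must start by 14 − 8 = day 6.

6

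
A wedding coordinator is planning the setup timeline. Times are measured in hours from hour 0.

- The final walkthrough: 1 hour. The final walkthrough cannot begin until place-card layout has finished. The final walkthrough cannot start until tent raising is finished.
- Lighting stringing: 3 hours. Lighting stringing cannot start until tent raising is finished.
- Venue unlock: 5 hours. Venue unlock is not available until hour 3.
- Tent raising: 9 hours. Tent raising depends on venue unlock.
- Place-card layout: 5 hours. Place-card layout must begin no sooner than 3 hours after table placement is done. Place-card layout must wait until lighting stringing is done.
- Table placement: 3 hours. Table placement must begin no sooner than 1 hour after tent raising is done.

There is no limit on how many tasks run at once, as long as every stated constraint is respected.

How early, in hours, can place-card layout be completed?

After its own release at hour 3, venue unlock can start at hour 3 and finishes at hour 8.
After venue unlock (finishes hour 8), tent raising can start at hour 8 and finishes at hour 17.
After tent raising (finishes hour 17), lighting stringing can start at hour 17 and finishes at hour 20.
Table placement waits on tent raising (finishes hour 17, plus 1-hour gap → hour 18), so it starts at hour 18 and finishes at 18 + 3 = hour 21.
Place-card layout has to wait for table placement (finishes hour 21, plus 3-hour gap → hour 24); lighting stringing (finishes hour 20). The latest of these is hour 24, so place-card layout runs hour 24 to 24 + 5 = hour 29.

29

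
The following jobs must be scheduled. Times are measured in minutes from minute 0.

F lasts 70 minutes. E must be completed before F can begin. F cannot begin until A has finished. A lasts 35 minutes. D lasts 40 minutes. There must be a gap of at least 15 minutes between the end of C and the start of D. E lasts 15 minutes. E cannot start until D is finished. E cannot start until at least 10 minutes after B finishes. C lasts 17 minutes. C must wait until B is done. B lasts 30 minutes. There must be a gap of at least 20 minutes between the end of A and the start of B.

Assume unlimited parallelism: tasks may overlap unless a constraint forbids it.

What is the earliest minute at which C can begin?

85

A has no prerequisites, so it starts at minute 0 and finishes at minute 35.
B cannot begin until A (finishes minute 35, plus 20-minute gap → minute 55). It runs from minute 55 to 55 + 30 = minute 85.
C waits on B (finishes minute 85), so the earliest it can start is minute 85.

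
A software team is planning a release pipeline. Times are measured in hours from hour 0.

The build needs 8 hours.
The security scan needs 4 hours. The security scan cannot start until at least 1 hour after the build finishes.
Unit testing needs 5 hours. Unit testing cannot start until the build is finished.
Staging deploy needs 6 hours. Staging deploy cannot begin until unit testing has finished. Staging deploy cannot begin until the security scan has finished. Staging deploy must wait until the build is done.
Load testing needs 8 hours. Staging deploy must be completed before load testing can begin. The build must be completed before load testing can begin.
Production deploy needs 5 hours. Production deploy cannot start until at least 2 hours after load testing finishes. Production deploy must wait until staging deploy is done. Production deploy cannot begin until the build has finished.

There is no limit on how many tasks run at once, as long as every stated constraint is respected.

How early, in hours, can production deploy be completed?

Nothing blocks the build, so it runs from hour 0 to hour 8.
After the build (finishes hour 8, plus 1-hour gap → hour 9), the security scan can start at hour 9 and finishes at hour 13.
Unit testing cannot begin until the build (finishes hour 8). It runs from hour 8 to 8 + 5 = hour 13.
Staging deploy needs all of unit testing (finishes hour 13); the security scan (finishes hour 13); the build (finishes hour 8). That puts its earliest start at hour 13; it finishes at 13 + 6 = hour 19.
Load testing needs all of staging deploy (finishes hour 19); the build (finishes hour 8). That puts its earliest start at hour 19; it finishes at 19 + 8 = hour 27.
For production deploy: load testing (finishes hour 27, plus 2-hour gap → hour 29); staging deploy (finishes hour 19); the build (finishes hour 8). Taking the maximum gives a start of hour 29, and it finishes at 29 + 5 = hour 34.

34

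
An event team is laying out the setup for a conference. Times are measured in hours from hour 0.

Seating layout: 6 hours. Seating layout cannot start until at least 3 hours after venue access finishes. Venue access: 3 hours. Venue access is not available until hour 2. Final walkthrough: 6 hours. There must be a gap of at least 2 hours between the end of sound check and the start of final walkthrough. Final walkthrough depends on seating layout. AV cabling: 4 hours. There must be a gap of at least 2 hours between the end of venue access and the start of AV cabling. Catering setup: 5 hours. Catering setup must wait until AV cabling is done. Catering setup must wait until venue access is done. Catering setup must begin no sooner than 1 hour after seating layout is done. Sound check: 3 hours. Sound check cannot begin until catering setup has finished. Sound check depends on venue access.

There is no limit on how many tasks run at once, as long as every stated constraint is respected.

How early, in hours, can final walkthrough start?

Venue access waits on its own release at hour 2, so it starts at hour 2 and finishes at 2 + 3 = hour 5.
Seating layout cannot begin until venue access (finishes hour 5, plus 3-hour gap → hour 8). It runs from hour 8 to 8 + 6 = hour 14.
AV cabling waits on venue access (finishes hour 5, plus 2-hour gap → hour 7), so it starts at hour 7 and finishes at 7 + 4 = hour 11.
For catering setup: AV cabling (finishes hour 11); venue access (finishes hour 5); seating layout (finishes hour 14, plus 1-hour gap → hour 15). Taking the maximum gives a start of hour 15, and it finishes at 15 + 5 = hour 20.
For sound check: catering setup (finishes hour 20); venue access (finishes hour 5). Taking the maximum gives a start of hour 20, and it finishes at 20 + 3 = hour 23.
Final walkthrough waits on sound check (finishes hour 23, plus 2-hour gap → hour 25); seating layout (finishes hour 14). The latest of these is hour 25, which is the earliest final walkthrough can start.

25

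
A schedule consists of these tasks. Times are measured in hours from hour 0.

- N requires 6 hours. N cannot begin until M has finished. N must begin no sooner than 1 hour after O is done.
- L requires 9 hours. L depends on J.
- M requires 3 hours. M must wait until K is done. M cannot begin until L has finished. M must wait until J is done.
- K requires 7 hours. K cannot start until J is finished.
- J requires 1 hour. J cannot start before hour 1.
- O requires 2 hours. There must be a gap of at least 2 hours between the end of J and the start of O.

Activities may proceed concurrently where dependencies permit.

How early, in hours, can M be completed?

14

J cannot begin until its own release at hour 1. It runs from hour 1 to 1 + 1 = hour 2.
After J (finishes hour 2), L can start at hour 2 and finishes at hour 11.
After J (finishes hour 2), K can start at hour 2 and finishes at hour 9.
M cannot start until K (finishes hour 9); L (finishes hour 11); J (finishes hour 2). The controlling bound is hour 11, so M finishes at 11 + 3 = hour 14.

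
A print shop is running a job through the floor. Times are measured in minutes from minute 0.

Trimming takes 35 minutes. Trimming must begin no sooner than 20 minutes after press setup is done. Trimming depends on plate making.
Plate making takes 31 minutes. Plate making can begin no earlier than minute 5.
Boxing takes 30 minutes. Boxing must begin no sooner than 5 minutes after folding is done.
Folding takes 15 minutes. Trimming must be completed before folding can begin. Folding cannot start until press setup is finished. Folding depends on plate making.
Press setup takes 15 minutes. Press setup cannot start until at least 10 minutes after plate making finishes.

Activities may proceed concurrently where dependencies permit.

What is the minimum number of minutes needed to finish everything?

Plate making waits on its own release at minute 5, so it starts at minute 5 and finishes at 5 + 31 = minute 36.
Press setup waits on plate making (finishes minute 36, plus 10-minute gap → minute 46), so it starts at minute 46 and finishes at 46 + 15 = minute 61.
For trimming: press setup (finishes minute 61, plus 20-minute gap → minute 81); plate making (finishes minute 36). Taking the maximum gives a start of minute 81, and it finishes at 81 + 35 = minute 116.
Folding has to wait for trimming (finishes minute 116); press setup (finishes minute 61); plate making (finishes minute 36). The latest of these is minute 116, so folding runs minute 116 to 116 + 15 = minute 131.
After folding (finishes minute 131, plus 5-minute gap → minute 136), boxing can start at minute 136 and finishes at minute 166.
All tasks are finished once the last one completes. Finish times: Plate making at 36, Press setup at 61, Trimming at 116, Folding at 131, Boxing at 166. The latest is minute 166.

166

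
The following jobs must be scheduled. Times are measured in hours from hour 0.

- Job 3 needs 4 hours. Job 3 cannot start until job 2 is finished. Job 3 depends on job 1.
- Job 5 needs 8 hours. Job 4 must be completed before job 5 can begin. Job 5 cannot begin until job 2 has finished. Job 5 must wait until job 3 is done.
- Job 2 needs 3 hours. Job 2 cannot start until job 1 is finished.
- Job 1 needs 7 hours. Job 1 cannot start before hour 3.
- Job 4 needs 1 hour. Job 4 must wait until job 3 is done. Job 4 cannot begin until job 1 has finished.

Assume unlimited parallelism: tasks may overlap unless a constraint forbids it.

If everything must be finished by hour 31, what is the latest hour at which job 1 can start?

8

Nothing follows job 5; the deadline of hour 31 is its only limit. It must start by 31 − 8 = hour 23.
Job 4 feeds into job 5 (must start by hour 23); so job 4 must finish by hour 23 and therefore start by hour 22.
Job 3 has several dependents: job 4 (must start by hour 22); job 5 (must start by hour 23). The earliest of those limits is hour 22, so job 3 must start by 22 − 4 = hour 18.
Job 2 has several dependents: job 3 (must start by hour 18); job 5 (must start by hour 23). The earliest of those limits is hour 18, so job 2 must start by 18 − 3 = hour 15.
Job 1 has several dependents: job 2 (must start by hour 15); job 3 (must start by hour 18); job 4 (must start by hour 22). The earliest of those limits is hour 15, so job 1 must start by 15 − 7 = hour 8.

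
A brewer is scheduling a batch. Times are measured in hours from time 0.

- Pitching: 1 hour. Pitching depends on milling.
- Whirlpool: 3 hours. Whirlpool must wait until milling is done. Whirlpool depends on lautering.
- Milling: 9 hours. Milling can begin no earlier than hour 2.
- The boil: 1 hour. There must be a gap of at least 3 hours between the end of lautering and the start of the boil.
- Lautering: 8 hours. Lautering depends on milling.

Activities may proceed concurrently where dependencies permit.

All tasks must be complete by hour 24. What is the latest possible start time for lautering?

The boil has no dependents, so it just needs to finish by hour 24. Starting by 24 − 1 = hour 23 achieves that.
Whirlpool must finish by hour 24; it takes 3 hours, so it must start by 24 − 3 = hour 21.
For lautering: the boil (must start by hour 23, minus 3-hour gap → hour 20); whirlpool (must start by hour 21). The most restrictive is hour 20; with an 8-hour duration, lautering must start by hour 12.

12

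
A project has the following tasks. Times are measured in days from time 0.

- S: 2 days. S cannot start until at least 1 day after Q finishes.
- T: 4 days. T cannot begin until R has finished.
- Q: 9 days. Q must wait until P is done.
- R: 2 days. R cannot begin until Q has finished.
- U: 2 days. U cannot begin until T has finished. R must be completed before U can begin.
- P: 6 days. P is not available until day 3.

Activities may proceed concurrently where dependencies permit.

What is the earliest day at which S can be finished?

P waits on its own release at day 3, so it starts at day 3 and finishes at 3 + 6 = day 9.
Q cannot begin until P (finishes day 9). It runs from day 9 to 9 + 9 = day 18.
After Q (finishes day 18, plus 1-day gap → day 19), S can start at day 19 and finishes at day 21.

21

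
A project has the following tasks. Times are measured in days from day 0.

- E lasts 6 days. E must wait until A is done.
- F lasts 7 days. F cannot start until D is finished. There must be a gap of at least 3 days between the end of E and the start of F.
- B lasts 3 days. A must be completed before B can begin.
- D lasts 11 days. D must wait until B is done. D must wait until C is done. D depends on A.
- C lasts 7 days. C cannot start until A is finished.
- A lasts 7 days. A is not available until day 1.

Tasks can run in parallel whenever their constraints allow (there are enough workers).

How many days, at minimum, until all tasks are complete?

A waits on its own release at day 1, so it starts at day 1 and finishes at 1 + 7 = day 8.
After A (finishes day 8), E can start at day 8 and finishes at day 14.
C cannot begin until A (finishes day 8). It runs from day 8 to 8 + 7 = day 15.
After A (finishes day 8), B can start at day 8 and finishes at day 11.
D needs all of B (finishes day 11); C (finishes day 15); A (finishes day 8). That puts its earliest start at day 15; it finishes at 15 + 11 = day 26.
For F: D (finishes day 26); E (finishes day 14, plus 3-day gap → day 17). Taking the maximum gives a start of day 26, and it finishes at 26 + 7 = day 33.
All tasks are finished once the last one completes. Finish times: A at 8, B at 11, C at 15, D at 26, E at 14, F at 33. The latest is day 33.

33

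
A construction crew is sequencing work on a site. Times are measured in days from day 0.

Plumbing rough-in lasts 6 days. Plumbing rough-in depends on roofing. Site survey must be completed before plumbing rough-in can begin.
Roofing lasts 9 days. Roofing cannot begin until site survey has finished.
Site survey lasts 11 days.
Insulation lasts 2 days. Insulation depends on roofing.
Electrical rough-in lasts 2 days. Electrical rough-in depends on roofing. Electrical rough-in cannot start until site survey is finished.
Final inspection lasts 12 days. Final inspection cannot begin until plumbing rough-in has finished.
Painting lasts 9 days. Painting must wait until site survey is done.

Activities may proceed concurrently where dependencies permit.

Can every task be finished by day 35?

No

Nothing blocks site survey, so it runs from day 0 to day 11.
After site survey (finishes day 11), painting can start at day 11 and finishes at day 20.
After site survey (finishes day 11), roofing can start at day 11 and finishes at day 20.
Insulation waits on roofing (finishes day 20), so it starts at day 20 and finishes at 20 + 2 = day 22.
Electrical rough-in has to wait for roofing (finishes day 20); site survey (finishes day 11). The latest of these is day 20, so electrical rough-in runs day 20 to 20 + 2 = day 22.
Plumbing rough-in needs all of roofing (finishes day 20); site survey (finishes day 11). That puts its earliest start at day 20; it finishes at 20 + 6 = day 26.
Final inspection waits on plumbing rough-in (finishes day 26), so it starts at day 26 and finishes at 26 + 12 = day 38.
The earliest everything can be done is day 38, which is after the deadline of 35, so it is not possible.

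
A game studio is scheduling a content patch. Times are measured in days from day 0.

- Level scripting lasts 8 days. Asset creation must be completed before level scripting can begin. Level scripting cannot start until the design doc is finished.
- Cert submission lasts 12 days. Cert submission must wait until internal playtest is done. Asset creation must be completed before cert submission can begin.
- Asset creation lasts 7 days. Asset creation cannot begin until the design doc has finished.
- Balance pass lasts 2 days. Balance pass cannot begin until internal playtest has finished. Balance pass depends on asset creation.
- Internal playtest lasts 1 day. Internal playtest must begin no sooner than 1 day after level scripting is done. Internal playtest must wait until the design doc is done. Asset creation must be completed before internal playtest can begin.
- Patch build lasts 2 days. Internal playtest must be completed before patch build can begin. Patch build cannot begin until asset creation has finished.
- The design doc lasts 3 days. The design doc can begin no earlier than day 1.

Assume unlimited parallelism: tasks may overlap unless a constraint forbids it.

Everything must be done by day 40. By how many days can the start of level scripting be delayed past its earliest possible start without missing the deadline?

After its own release at day 1, the design doc can start at day 1 and finishes at day 4.
Asset creation cannot begin until the design doc (finishes day 4). It runs from day 4 to 4 + 7 = day 11.
Level scripting has to wait for asset creation (finishes day 11); the design doc (finishes day 4). The latest of these is day 11, so level scripting runs day 11 to 11 + 8 = day 19.

Working backward from the deadline:
To finish by day 40, balance pass (duration 2) must start no later than day 38.
Nothing follows cert submission; the deadline of day 40 is its only limit. It must start by 40 − 12 = day 28.
Patch build has no dependents, so it just needs to finish by day 40. Starting by 40 − 2 = day 38 achieves that.
For internal playtest: balance pass (must start by day 38); cert submission (must start by day 28); patch build (must start by day 38). The most restrictive is day 28; with a 1-day duration, internal playtest must start by day 27.
Level scripting must finish before internal playtest (must start by day 27, minus 1-day gap → day 26). With an 8-day duration, level scripting must start by 26 − 8 = day 18.
So level scripting can start as early as day 11 and as late as day 18, giving 18 − 11 = 7 days of slack.

7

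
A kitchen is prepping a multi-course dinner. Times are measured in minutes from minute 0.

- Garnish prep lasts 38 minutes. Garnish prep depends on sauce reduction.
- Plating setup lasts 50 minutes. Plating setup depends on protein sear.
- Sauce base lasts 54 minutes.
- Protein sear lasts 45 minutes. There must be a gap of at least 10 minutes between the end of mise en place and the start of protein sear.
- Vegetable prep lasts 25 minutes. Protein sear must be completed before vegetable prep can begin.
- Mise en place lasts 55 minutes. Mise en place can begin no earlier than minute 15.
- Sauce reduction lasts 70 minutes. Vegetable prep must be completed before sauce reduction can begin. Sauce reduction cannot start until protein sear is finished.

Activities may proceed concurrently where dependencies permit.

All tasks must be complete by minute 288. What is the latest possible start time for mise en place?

45

To finish by minute 288, garnish prep (duration 38) must start no later than minute 250.
Since garnish prep (must start by minute 250) depends on it, sauce reduction must finish by minute 250. Backing off its 70-minute duration gives a latest start of minute 180.
Vegetable prep feeds into sauce reduction (must start by minute 180); so vegetable prep must finish by minute 180 and therefore start by minute 155.
Nothing follows plating setup; the deadline of minute 288 is its only limit. It must start by 288 − 50 = minute 238.
For protein sear: vegetable prep (must start by minute 155); sauce reduction (must start by minute 180); plating setup (must start by minute 238). The most restrictive is minute 155; with a 45-minute duration, protein sear must start by minute 110.
Mise en place must finish before protein sear (must start by minute 110, minus 10-minute gap → minute 100). With a 55-minute duration, mise en place must start by 100 − 55 = minute 45.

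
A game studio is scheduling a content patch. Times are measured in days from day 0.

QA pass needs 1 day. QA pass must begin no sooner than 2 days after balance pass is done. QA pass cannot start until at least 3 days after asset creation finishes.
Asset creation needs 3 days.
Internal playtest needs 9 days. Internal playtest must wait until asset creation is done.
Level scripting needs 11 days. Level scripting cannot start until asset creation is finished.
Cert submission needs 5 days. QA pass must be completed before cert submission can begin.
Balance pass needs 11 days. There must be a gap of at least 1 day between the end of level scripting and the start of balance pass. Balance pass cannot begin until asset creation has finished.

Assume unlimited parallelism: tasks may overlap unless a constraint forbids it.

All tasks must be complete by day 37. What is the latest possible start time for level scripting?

To finish by day 37, cert submission (duration 5) must start no later than day 32.
Since cert submission (must start by day 32) depends on it, QA pass must finish by day 32. Backing off its 1-day duration gives a latest start of day 31.
Balance pass feeds into QA pass (must start by day 31, minus 2-day gap → day 29); so balance pass must finish by day 29 and therefore start by day 18.
Level scripting feeds into balance pass (must start by day 18, minus 1-day gap → day 17); so level scripting must finish by day 17 and therefore start by day 6.

6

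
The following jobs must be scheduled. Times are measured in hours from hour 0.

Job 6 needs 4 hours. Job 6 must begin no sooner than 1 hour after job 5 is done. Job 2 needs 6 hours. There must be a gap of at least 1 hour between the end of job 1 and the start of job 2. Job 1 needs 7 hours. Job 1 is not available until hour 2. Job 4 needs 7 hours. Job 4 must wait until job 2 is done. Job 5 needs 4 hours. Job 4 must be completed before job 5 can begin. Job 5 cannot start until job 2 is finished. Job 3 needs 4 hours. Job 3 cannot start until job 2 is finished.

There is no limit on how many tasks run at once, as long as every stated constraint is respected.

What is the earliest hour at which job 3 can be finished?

20

Job 1 cannot begin until its own release at hour 2. It runs from hour 2 to 2 + 7 = hour 9.
Job 2 cannot begin until job 1 (finishes hour 9, plus 1-hour gap → hour 10). It runs from hour 10 to 10 + 6 = hour 16.
After job 2 (finishes hour 16), job 3 can start at hour 16 and finishes at hour 20.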